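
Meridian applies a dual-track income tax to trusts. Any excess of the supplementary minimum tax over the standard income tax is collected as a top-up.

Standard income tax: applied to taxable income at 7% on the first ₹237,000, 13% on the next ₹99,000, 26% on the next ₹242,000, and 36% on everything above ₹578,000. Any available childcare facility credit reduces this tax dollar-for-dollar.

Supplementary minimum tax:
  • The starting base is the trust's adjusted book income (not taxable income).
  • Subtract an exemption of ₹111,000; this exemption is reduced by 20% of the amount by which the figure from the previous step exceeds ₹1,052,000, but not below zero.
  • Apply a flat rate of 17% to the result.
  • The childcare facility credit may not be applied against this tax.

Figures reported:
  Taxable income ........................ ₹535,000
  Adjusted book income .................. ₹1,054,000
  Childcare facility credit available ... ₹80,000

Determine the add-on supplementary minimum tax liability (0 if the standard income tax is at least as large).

₹159,178

Standard income tax:
  ₹237,000 × 7% = ₹16,590
  ₹99,000 × 13% = ₹12,870
  ₹199,000 × 26% = ₹51,740
  → ₹81,200
  Less childcare facility credit ₹80,000 → ₹1,200

Supplementary minimum tax:
  Base (adjusted book income): ₹1,054,000
  Exemption: ₹111,000 − 20% × (₹1,054,000 − ₹1,052,000) = ₹111,000 − ₹400 = ₹110,600
  Base: ₹1,054,000 − ₹110,600 = ₹943,400
  ₹943,400 × 17% = ₹160,378

Excess of supplementary minimum tax over standard income tax: ₹160,378 − ₹1,200 = ₹159,178.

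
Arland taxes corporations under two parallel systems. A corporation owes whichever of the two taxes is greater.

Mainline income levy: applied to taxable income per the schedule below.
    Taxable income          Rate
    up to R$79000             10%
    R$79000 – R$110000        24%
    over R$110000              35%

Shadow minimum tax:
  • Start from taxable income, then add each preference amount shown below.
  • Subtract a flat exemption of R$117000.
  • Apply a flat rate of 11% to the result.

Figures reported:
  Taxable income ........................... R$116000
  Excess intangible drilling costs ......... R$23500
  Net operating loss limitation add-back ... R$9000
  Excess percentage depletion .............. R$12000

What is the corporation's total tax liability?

Shadow minimum tax:
  Adjusted income: R$116000 + R$23500 + R$9000 + R$12000 = R$160500
  Less exemption R$117000 → base R$43500
  R$43500 × 11% = R$4785

Mainline income levy:
  R$79000 × 10% = R$7900
  R$31000 × 24% = R$7440
  R$6000 × 35% = R$2100
  → R$17440

R$17440 > R$4785, so the mainline income levy governs.

R$17440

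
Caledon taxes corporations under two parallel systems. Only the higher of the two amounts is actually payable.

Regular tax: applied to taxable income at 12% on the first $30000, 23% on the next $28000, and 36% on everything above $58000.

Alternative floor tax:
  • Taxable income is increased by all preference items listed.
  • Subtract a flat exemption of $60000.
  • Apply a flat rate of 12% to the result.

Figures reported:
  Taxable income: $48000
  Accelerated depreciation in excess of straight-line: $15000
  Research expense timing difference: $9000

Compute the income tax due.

$7740

Regular tax:
  $30000 × 12% = $3600
  $18000 × 23% = $4140
  → $7740

Alternative floor tax:
  Adjusted income: $48000 + $15000 + $9000 = $72000
  Less exemption $60000 → base $12000
  $12000 × 12% = $1440

$7740 > $1440, so the regular tax governs.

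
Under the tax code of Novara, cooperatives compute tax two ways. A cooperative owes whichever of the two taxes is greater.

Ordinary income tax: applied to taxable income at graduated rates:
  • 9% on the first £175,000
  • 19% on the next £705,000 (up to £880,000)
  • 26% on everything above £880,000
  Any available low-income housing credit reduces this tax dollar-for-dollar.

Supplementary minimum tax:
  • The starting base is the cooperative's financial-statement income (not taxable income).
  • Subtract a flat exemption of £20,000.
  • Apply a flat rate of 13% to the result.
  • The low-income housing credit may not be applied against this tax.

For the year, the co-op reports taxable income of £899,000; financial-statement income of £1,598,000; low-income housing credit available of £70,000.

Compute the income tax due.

Ordinary income tax:
  £175,000 × 9% = £15,750
  £705,000 × 19% = £133,950
  £19,000 × 26% = £4,940
  → £154,640
  Less low-income housing credit £70,000 → £84,640

Supplementary minimum tax:
  Base (financial-statement income): £1,598,000
  Less exemption £20,000 → base £1,578,000
  £1,578,000 × 13% = £205,140

£205,140 > £84,640, so the supplementary minimum tax is the binding amount.

£205,140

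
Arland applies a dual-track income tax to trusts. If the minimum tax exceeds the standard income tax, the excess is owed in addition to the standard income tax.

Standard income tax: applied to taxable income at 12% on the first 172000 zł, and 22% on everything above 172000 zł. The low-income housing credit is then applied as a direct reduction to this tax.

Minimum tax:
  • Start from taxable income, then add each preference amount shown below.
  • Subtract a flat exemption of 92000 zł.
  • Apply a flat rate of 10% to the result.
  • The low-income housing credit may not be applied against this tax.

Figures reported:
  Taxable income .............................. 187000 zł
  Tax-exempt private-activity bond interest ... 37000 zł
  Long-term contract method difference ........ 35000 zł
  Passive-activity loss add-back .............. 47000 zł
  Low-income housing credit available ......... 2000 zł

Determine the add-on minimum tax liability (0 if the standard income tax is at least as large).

0 zł

Standard income tax:
  172000 zł × 12% = 20640 zł
  15000 zł × 22% = 3300 zł
  → 23940 zł
  Less low-income housing credit 2000 zł → 21940 zł

Minimum tax:
  Adjusted income: 187000 zł + 37000 zł + 35000 zł + 47000 zł = 306000 zł
  Less exemption 92000 zł → base 214000 zł
  214000 zł × 10% = 21400 zł

21400 zł ≤ 21940 zł, so no add-on is due.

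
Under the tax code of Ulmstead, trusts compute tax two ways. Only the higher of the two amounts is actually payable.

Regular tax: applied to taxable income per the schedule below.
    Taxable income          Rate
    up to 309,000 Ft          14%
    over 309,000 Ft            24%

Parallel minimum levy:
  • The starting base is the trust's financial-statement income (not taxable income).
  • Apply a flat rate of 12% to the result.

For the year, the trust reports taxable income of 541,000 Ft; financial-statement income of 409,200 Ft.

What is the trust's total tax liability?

Parallel minimum levy:
  Base (financial-statement income): 409,200 Ft
  409,200 Ft × 12% = 49,104 Ft

Regular tax:
  309,000 Ft × 14% = 43,260 Ft
  232,000 Ft × 24% = 55,680 Ft
  → 98,940 Ft

98,940 Ft > 49,104 Ft, so the regular tax governs.

98,940 Ft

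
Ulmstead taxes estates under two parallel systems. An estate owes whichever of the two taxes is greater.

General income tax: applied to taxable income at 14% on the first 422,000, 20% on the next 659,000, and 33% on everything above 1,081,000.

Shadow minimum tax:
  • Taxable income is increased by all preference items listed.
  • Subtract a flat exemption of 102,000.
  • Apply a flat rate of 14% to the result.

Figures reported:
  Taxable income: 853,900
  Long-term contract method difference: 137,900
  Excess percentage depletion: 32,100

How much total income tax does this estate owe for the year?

Shadow minimum tax:
  Adjusted income: 853,900 + 137,900 + 32,100 = 1,023,900
  Less exemption 102,000 → base 921,900
  921,900 × 14% = 129,066

General income tax:
  422,000 × 14% = 59,080
  431,900 × 20% = 86,380
  → 145,460

145,460 > 129,066, so the general income tax governs.

145,460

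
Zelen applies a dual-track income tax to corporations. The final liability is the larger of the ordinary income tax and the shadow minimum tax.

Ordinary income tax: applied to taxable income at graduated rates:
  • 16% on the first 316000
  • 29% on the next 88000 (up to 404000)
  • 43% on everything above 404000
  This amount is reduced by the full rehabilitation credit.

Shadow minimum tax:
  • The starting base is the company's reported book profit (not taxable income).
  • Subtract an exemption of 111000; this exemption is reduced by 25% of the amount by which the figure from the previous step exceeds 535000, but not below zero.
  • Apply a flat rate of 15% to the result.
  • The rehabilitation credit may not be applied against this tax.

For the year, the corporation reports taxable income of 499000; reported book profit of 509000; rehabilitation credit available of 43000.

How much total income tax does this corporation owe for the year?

Shadow minimum tax:
  Base (reported book profit): 509000
  Exemption: 509000 ≤ 535000, so full 111000 applies
  Base: 509000 − 111000 = 398000
  398000 × 15% = 59700

Ordinary income tax:
  316000 × 16% = 50560
  88000 × 29% = 25520
  95000 × 43% = 40850
  → 116930
  Less rehabilitation credit 43000 → 73930

73930 > 59700, so the ordinary income tax governs.

73930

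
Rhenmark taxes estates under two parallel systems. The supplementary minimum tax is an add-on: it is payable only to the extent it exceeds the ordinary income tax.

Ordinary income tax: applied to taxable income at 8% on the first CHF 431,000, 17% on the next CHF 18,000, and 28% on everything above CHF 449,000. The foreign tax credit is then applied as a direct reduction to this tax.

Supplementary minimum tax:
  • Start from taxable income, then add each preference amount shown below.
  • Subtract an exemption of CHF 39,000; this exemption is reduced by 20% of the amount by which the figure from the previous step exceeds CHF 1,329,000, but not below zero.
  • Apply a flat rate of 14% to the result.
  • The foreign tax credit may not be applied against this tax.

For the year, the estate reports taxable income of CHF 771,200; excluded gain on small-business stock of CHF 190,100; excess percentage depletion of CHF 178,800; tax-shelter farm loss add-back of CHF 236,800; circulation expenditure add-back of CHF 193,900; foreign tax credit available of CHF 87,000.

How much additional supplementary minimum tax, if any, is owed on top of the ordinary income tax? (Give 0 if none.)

Supplementary minimum tax:
  Adjusted income: CHF 771,200 + CHF 190,100 + CHF 178,800 + CHF 236,800 + CHF 193,900 = CHF 1,570,800
  Exemption: 20% × (CHF 1,570,800 − CHF 1,329,000) = CHF 48,360 ≥ CHF 39,000, so the exemption is fully phased out
  Base: CHF 1,570,800 − CHF 0 = CHF 1,570,800
  CHF 1,570,800 × 14% = CHF 219,912

Ordinary income tax:
  CHF 431,000 × 8% = CHF 34,480
  CHF 18,000 × 17% = CHF 3,060
  CHF 322,200 × 28% = CHF 90,216
  → CHF 127,756
  Less foreign tax credit CHF 87,000 → CHF 40,756

Excess of supplementary minimum tax over ordinary income tax: CHF 219,912 − CHF 40,756 = CHF 179,156.

CHF 179,156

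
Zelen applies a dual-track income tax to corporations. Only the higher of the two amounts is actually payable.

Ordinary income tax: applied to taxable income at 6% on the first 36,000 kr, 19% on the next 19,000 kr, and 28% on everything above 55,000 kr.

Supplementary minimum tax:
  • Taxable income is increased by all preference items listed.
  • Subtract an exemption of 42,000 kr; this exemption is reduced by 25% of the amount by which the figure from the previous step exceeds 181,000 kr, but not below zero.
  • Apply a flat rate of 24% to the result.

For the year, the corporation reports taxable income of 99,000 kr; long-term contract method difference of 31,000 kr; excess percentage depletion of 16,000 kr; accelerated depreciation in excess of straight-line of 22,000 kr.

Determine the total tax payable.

Supplementary minimum tax:
  Adjusted income: 99,000 kr + 31,000 kr + 16,000 kr + 22,000 kr = 168,000 kr
  Exemption: 168,000 kr ≤ 181,000 kr, so full 42,000 kr applies
  Base: 168,000 kr − 42,000 kr = 126,000 kr
  126,000 kr × 24% = 30,240 kr

Ordinary income tax:
  36,000 kr × 6% = 2,160 kr
  19,000 kr × 19% = 3,610 kr
  44,000 kr × 28% = 12,320 kr
  → 18,090 kr

30,240 kr > 18,090 kr, so the supplementary minimum tax is the binding amount.

30,240 kr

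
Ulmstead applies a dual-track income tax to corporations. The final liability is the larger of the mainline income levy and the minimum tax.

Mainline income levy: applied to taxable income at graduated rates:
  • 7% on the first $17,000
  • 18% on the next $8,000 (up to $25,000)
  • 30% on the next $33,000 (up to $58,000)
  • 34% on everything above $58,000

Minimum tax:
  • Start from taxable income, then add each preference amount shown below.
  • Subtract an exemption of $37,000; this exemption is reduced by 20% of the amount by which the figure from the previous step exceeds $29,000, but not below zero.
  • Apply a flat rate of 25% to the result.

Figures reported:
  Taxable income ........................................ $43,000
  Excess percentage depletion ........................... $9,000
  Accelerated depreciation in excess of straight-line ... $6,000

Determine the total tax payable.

$8,030

Mainline income levy:
  $17,000 × 7% = $1,190
  $8,000 × 18% = $1,440
  $18,000 × 30% = $5,400
  → $8,030

Minimum tax:
  Adjusted income: $43,000 + $9,000 + $6,000 = $58,000
  Exemption: $37,000 − 20% × ($58,000 − $29,000) = $37,000 − $5,800 = $31,200
  Base: $58,000 − $31,200 = $26,800
  $26,800 × 25% = $6,700

$8,030 > $6,700, so the mainline income levy governs.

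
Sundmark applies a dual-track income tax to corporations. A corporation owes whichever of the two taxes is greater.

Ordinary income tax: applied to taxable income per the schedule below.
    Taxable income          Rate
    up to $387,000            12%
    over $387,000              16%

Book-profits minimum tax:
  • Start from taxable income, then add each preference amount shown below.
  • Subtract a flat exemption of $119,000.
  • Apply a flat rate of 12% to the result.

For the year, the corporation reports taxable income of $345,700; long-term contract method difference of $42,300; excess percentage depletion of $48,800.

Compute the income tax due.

$41,484

Book-profits minimum tax:
  Adjusted income: $345,700 + $42,300 + $48,800 = $436,800
  Less exemption $119,000 → base $317,800
  $317,800 × 12% = $38,136

Ordinary income tax:
  $345,700 × 12% = $41,484

$41,484 > $38,136, so the ordinary income tax governs.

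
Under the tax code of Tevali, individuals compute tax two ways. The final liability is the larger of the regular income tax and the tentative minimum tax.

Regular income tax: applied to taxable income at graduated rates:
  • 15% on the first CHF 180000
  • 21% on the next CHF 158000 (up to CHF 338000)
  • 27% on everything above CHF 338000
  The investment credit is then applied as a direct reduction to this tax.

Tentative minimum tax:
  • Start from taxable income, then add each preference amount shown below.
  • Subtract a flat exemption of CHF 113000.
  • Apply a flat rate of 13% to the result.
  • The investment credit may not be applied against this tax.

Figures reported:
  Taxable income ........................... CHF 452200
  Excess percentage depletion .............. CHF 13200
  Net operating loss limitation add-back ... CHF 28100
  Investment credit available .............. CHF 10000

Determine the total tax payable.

CHF 81014

Regular income tax:
  CHF 180000 × 15% = CHF 27000
  CHF 158000 × 21% = CHF 33180
  CHF 114200 × 27% = CHF 30834
  → CHF 91014
  Less investment credit CHF 10000 → CHF 81014

Tentative minimum tax:
  Adjusted income: CHF 452200 + CHF 13200 + CHF 28100 = CHF 493500
  Less exemption CHF 113000 → base CHF 380500
  CHF 380500 × 13% = CHF 49465

CHF 81014 > CHF 49465, so the regular income tax governs.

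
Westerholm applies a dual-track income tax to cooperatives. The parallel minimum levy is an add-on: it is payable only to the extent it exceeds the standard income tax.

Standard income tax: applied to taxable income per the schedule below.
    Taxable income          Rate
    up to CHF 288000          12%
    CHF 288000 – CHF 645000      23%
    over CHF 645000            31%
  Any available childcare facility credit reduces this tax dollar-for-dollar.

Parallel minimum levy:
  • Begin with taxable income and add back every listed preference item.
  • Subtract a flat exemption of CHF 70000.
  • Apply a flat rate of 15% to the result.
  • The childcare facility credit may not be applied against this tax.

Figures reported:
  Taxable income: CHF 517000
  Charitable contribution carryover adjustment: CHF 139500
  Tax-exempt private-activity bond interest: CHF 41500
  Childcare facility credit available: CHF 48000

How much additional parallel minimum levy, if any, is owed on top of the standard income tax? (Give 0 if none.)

CHF 54970

Standard income tax:
  CHF 288000 × 12% = CHF 34560
  CHF 229000 × 23% = CHF 52670
  → CHF 87230
  Less childcare facility credit CHF 48000 → CHF 39230

Parallel minimum levy:
  Adjusted income: CHF 517000 + CHF 139500 + CHF 41500 = CHF 698000
  Less exemption CHF 70000 → base CHF 628000
  CHF 628000 × 15% = CHF 94200

Excess of parallel minimum levy over standard income tax: CHF 94200 − CHF 39230 = CHF 54970.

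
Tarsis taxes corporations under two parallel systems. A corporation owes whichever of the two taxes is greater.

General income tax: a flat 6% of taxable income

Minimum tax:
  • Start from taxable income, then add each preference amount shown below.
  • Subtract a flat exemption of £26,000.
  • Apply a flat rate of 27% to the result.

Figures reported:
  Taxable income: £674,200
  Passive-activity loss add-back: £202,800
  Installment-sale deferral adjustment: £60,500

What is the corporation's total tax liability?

£246,105

General income tax:
  £674,200 × 6% = £40,452

Minimum tax:
  Adjusted income: £674,200 + £202,800 + £60,500 = £937,500
  Less exemption £26,000 → base £911,500
  £911,500 × 27% = £246,105

£246,105 > £40,452, so the minimum tax is the binding amount.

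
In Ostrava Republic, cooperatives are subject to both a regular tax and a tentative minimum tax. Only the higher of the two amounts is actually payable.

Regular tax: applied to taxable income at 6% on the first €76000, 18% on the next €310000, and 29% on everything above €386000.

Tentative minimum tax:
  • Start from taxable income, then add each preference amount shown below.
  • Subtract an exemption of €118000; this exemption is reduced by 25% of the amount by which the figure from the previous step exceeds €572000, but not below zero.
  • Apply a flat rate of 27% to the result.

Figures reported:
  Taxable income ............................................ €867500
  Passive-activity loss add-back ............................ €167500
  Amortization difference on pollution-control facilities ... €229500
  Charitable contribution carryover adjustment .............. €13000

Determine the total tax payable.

€344925

Tentative minimum tax:
  Adjusted income: €867500 + €167500 + €229500 + €13000 = €1277500
  Exemption: 25% × (€1277500 − €572000) = €176375 ≥ €118000, so the exemption is fully phased out
  Base: €1277500 − €0 = €1277500
  €1277500 × 27% = €344925

Regular tax:
  €76000 × 6% = €4560
  €310000 × 18% = €55800
  €481500 × 29% = €139635
  → €199995

€344925 > €199995, so the tentative minimum tax is the binding amount.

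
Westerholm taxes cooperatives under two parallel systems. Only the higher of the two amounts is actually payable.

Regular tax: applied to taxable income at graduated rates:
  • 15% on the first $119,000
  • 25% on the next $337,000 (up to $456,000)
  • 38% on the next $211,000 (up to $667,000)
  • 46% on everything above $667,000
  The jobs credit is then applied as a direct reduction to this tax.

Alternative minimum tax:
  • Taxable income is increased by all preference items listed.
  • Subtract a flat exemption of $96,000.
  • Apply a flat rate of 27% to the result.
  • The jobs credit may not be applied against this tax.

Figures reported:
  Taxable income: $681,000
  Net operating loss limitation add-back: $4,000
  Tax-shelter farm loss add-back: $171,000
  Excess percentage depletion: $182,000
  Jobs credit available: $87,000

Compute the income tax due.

Regular tax:
  $119,000 × 15% = $17,850
  $337,000 × 25% = $84,250
  $211,000 × 38% = $80,180
  $14,000 × 46% = $6,440
  → $188,720
  Less jobs credit $87,000 → $101,720

Alternative minimum tax:
  Adjusted income: $681,000 + $4,000 + $171,000 + $182,000 = $1,038,000
  Less exemption $96,000 → base $942,000
  $942,000 × 27% = $254,340

$254,340 > $101,720, so the alternative minimum tax is the binding amount.

$254,340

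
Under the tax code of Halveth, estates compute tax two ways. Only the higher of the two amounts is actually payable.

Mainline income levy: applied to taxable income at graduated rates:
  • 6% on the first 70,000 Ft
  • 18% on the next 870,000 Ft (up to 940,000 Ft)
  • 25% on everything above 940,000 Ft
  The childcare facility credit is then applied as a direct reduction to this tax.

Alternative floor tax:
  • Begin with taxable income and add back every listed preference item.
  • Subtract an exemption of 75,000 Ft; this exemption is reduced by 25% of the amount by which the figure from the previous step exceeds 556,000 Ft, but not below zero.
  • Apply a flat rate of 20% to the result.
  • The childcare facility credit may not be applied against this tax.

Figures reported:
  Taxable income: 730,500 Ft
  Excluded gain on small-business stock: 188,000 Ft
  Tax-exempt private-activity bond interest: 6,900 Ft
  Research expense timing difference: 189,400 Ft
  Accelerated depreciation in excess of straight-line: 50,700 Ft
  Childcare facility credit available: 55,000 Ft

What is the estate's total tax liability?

233,100 Ft

Mainline income levy:
  70,000 Ft × 6% = 4,200 Ft
  660,500 Ft × 18% = 118,890 Ft
  → 123,090 Ft
  Less childcare facility credit 55,000 Ft → 68,090 Ft

Alternative floor tax:
  Adjusted income: 730,500 Ft + 188,000 Ft + 6,900 Ft + 189,400 Ft + 50,700 Ft = 1,165,500 Ft
  Exemption: 25% × (1,165,500 Ft − 556,000 Ft) = 152,375 Ft ≥ 75,000 Ft, so the exemption is fully phased out
  Base: 1,165,500 Ft − 0 Ft = 1,165,500 Ft
  1,165,500 Ft × 20% = 233,100 Ft

233,100 Ft > 68,090 Ft, so the alternative floor tax is the binding amount.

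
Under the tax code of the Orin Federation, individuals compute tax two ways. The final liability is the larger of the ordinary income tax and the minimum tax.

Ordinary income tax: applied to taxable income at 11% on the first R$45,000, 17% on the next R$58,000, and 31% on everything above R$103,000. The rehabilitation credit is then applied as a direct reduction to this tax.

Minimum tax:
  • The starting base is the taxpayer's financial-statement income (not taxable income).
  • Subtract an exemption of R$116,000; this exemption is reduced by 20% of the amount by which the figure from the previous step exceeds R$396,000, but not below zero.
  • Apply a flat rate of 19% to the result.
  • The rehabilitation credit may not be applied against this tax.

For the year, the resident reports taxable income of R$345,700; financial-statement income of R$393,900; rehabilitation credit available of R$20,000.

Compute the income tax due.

R$70,047

Minimum tax:
  Base (financial-statement income): R$393,900
  Exemption: R$393,900 ≤ R$396,000, so full R$116,000 applies
  Base: R$393,900 − R$116,000 = R$277,900
  R$277,900 × 19% = R$52,801

Ordinary income tax:
  R$45,000 × 11% = R$4,950
  R$58,000 × 17% = R$9,860
  R$242,700 × 31% = R$75,237
  → R$90,047
  Less rehabilitation credit R$20,000 → R$70,047

R$70,047 > R$52,801, so the ordinary income tax governs.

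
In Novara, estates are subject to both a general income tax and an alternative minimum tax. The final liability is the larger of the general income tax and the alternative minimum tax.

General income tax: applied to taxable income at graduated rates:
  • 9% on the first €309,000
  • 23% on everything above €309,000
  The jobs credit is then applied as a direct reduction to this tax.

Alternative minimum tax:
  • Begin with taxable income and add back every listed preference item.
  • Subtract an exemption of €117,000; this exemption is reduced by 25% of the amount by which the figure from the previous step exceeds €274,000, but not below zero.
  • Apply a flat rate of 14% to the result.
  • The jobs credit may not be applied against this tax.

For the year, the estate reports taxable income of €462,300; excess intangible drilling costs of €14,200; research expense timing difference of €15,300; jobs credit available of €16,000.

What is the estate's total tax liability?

Alternative minimum tax:
  Adjusted income: €462,300 + €14,200 + €15,300 = €491,800
  Exemption: €117,000 − 25% × (€491,800 − €274,000) = €117,000 − €54,450 = €62,550
  Base: €491,800 − €62,550 = €429,250
  €429,250 × 14% = €60,095

General income tax:
  €309,000 × 9% = €27,810
  €153,300 × 23% = €35,259
  → €63,069
  Less jobs credit €16,000 → €47,069

€60,095 > €47,069, so the alternative minimum tax is the binding amount.

€60,095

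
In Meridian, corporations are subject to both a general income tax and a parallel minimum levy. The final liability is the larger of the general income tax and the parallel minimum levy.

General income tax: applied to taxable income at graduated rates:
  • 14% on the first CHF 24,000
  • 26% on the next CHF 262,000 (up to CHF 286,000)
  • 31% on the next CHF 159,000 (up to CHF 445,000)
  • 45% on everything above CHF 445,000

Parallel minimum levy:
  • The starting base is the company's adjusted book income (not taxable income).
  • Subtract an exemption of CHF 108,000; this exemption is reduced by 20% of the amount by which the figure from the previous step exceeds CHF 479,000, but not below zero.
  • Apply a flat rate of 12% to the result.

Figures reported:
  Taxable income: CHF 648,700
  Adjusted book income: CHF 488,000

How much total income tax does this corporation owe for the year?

Parallel minimum levy:
  Base (adjusted book income): CHF 488,000
  Exemption: CHF 108,000 − 20% × (CHF 488,000 − CHF 479,000) = CHF 108,000 − CHF 1,800 = CHF 106,200
  Base: CHF 488,000 − CHF 106,200 = CHF 381,800
  CHF 381,800 × 12% = CHF 45,816

General income tax:
  CHF 24,000 × 14% = CHF 3,360
  CHF 262,000 × 26% = CHF 68,120
  CHF 159,000 × 31% = CHF 49,290
  CHF 203,700 × 45% = CHF 91,665
  → CHF 212,435

CHF 212,435 > CHF 45,816, so the general income tax governs.

CHF 212,435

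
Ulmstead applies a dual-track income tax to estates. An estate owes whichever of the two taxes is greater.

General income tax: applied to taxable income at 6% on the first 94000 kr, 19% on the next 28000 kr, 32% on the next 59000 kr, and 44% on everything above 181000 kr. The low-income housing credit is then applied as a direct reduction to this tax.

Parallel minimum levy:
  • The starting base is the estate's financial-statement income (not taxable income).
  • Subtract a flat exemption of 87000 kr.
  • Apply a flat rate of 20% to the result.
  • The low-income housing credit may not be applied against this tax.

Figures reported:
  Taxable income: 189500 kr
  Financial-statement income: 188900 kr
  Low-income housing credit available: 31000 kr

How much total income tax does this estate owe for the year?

General income tax:
  94000 kr × 6% = 5640 kr
  28000 kr × 19% = 5320 kr
  59000 kr × 32% = 18880 kr
  8500 kr × 44% = 3740 kr
  → 33580 kr
  Less low-income housing credit 31000 kr → 2580 kr

Parallel minimum levy:
  Base (financial-statement income): 188900 kr
  Less exemption 87000 kr → base 101900 kr
  101900 kr × 20% = 20380 kr

20380 kr > 2580 kr, so the parallel minimum levy is the binding amount.

20380 kr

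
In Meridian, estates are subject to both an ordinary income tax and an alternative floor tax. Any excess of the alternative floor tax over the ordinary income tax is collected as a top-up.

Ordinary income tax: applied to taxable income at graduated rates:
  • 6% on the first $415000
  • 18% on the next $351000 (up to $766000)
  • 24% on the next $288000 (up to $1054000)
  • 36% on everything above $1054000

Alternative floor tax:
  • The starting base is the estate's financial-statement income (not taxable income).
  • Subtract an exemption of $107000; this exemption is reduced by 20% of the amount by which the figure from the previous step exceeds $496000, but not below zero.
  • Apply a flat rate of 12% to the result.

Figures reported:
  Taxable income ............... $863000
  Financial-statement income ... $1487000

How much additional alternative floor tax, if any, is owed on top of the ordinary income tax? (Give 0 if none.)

Ordinary income tax:
  $415000 × 6% = $24900
  $351000 × 18% = $63180
  $97000 × 24% = $23280
  → $111360

Alternative floor tax:
  Base (financial-statement income): $1487000
  Exemption: 20% × ($1487000 − $496000) = $198200 ≥ $107000, so the exemption is fully phased out
  Base: $1487000 − $0 = $1487000
  $1487000 × 12% = $178440

Excess of alternative floor tax over ordinary income tax: $178440 − $111360 = $67080.

$67080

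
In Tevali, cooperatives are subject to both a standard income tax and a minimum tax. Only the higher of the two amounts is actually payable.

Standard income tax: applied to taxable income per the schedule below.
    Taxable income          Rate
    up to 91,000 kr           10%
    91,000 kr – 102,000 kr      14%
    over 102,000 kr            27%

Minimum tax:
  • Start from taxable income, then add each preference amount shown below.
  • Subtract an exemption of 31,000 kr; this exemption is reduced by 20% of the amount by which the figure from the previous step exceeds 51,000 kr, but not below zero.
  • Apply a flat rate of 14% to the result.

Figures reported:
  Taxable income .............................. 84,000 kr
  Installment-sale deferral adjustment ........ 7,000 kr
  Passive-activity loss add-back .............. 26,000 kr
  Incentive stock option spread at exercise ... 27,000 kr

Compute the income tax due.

Minimum tax:
  Adjusted income: 84,000 kr + 7,000 kr + 26,000 kr + 27,000 kr = 144,000 kr
  Exemption: 31,000 kr − 20% × (144,000 kr − 51,000 kr) = 31,000 kr − 18,600 kr = 12,400 kr
  Base: 144,000 kr − 12,400 kr = 131,600 kr
  131,600 kr × 14% = 18,424 kr

Standard income tax:
  84,000 kr × 10% = 8,400 kr

18,424 kr > 8,400 kr, so the minimum tax is the binding amount.

18,424 kr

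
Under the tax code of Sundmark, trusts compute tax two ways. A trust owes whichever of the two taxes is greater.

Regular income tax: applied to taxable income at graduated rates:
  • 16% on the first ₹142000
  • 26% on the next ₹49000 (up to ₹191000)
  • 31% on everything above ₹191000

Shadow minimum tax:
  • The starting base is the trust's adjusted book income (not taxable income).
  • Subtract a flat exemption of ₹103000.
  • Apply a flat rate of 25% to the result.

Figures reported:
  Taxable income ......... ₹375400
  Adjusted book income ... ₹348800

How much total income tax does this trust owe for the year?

₹92624

Shadow minimum tax:
  Base (adjusted book income): ₹348800
  Less exemption ₹103000 → base ₹245800
  ₹245800 × 25% = ₹61450

Regular income tax:
  ₹142000 × 16% = ₹22720
  ₹49000 × 26% = ₹12740
  ₹184400 × 31% = ₹57164
  → ₹92624

₹92624 > ₹61450, so the regular income tax governs.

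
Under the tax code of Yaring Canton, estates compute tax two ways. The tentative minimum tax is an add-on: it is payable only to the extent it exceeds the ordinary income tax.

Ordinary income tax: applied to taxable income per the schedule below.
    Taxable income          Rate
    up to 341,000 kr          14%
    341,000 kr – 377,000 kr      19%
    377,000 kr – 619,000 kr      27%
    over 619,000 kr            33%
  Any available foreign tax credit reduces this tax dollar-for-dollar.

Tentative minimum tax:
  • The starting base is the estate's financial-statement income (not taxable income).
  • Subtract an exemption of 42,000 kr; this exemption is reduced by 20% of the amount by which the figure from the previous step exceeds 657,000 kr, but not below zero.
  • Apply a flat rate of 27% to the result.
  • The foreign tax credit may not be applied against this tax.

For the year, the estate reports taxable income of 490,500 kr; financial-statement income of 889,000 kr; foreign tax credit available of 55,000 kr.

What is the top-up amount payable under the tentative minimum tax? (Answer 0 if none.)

209,805 kr

Ordinary income tax:
  341,000 kr × 14% = 47,740 kr
  36,000 kr × 19% = 6,840 kr
  113,500 kr × 27% = 30,645 kr
  → 85,225 kr
  Less foreign tax credit 55,000 kr → 30,225 kr

Tentative minimum tax:
  Base (financial-statement income): 889,000 kr
  Exemption: 20% × (889,000 kr − 657,000 kr) = 46,400 kr ≥ 42,000 kr, so the exemption is fully phased out
  Base: 889,000 kr − 0 kr = 889,000 kr
  889,000 kr × 27% = 240,030 kr

Excess of tentative minimum tax over ordinary income tax: 240,030 kr − 30,225 kr = 209,805 kr.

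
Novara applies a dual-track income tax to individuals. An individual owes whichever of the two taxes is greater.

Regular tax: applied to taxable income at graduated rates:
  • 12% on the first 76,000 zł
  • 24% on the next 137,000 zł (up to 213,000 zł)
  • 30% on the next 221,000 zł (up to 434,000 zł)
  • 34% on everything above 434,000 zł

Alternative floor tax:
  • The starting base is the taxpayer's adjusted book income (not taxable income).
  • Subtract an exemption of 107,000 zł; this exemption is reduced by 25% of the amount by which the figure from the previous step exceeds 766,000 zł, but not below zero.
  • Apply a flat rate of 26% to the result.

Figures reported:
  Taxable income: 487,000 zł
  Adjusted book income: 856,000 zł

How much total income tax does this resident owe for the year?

Regular tax:
  76,000 zł × 12% = 9,120 zł
  137,000 zł × 24% = 32,880 zł
  221,000 zł × 30% = 66,300 zł
  53,000 zł × 34% = 18,020 zł
  → 126,320 zł

Alternative floor tax:
  Base (adjusted book income): 856,000 zł
  Exemption: 107,000 zł − 25% × (856,000 zł − 766,000 zł) = 107,000 zł − 22,500 zł = 84,500 zł
  Base: 856,000 zł − 84,500 zł = 771,500 zł
  771,500 zł × 26% = 200,590 zł

200,590 zł > 126,320 zł, so the alternative floor tax is the binding amount.

200,590 zł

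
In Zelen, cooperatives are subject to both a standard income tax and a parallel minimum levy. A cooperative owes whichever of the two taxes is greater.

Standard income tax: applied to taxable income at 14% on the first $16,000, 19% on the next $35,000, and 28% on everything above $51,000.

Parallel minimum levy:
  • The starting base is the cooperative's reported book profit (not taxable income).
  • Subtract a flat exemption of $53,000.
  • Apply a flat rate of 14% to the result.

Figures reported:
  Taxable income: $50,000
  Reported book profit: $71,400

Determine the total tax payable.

Parallel minimum levy:
  Base (reported book profit): $71,400
  Less exemption $53,000 → base $18,400
  $18,400 × 14% = $2,576

Standard income tax:
  $16,000 × 14% = $2,240
  $34,000 × 19% = $6,460
  → $8,700

$8,700 > $2,576, so the standard income tax governs.

$8,700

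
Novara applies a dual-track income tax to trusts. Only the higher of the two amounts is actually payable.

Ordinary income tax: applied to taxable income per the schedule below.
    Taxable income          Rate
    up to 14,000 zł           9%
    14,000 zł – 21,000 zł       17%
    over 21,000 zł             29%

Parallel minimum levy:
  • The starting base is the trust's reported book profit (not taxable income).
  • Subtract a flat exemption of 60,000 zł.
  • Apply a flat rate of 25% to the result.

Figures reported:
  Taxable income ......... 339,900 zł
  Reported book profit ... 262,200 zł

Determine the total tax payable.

Parallel minimum levy:
  Base (reported book profit): 262,200 zł
  Less exemption 60,000 zł → base 202,200 zł
  202,200 zł × 25% = 50,550 zł

Ordinary income tax:
  14,000 zł × 9% = 1,260 zł
  7,000 zł × 17% = 1,190 zł
  318,900 zł × 29% = 92,481 zł
  → 94,931 zł

94,931 zł > 50,550 zł, so the ordinary income tax governs.

94,931 zł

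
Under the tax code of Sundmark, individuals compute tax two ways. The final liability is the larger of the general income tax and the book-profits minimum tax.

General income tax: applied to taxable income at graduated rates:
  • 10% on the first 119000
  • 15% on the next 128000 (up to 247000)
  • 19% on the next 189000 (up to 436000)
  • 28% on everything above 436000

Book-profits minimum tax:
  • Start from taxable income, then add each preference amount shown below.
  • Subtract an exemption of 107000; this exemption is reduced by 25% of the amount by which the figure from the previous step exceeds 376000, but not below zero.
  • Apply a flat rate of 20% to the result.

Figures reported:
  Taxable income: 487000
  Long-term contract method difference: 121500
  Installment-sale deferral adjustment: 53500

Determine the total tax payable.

General income tax:
  119000 × 10% = 11900
  128000 × 15% = 19200
  189000 × 19% = 35910
  51000 × 28% = 14280
  → 81290

Book-profits minimum tax:
  Adjusted income: 487000 + 121500 + 53500 = 662000
  Exemption: 107000 − 25% × (662000 − 376000) = 107000 − 71500 = 35500
  Base: 662000 − 35500 = 626500
  626500 × 20% = 125300

125300 > 81290, so the book-profits minimum tax is the binding amount.

125300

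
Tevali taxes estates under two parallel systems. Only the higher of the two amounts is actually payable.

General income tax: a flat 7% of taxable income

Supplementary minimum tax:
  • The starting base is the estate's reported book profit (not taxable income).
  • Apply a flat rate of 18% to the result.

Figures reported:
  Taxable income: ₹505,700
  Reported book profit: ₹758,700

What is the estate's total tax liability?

₹136,566

Supplementary minimum tax:
  Base (reported book profit): ₹758,700
  ₹758,700 × 18% = ₹136,566

General income tax:
  ₹505,700 × 7% = ₹35,399

₹136,566 > ₹35,399, so the supplementary minimum tax is the binding amount.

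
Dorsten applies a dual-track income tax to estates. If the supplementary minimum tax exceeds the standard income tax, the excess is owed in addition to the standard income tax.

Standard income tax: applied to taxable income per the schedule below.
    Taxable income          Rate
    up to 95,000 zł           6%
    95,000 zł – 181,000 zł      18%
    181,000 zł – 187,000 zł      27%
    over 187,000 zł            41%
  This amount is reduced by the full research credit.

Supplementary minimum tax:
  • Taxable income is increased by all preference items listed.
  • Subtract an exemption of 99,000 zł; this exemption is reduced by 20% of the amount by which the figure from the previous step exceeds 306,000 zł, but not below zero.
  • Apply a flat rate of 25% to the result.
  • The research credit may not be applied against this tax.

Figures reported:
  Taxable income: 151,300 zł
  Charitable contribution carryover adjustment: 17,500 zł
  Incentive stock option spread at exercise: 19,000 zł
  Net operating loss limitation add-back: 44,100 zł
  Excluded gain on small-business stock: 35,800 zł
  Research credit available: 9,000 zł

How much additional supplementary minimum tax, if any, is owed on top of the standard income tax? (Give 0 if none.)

Supplementary minimum tax:
  Adjusted income: 151,300 zł + 17,500 zł + 19,000 zł + 44,100 zł + 35,800 zł = 267,700 zł
  Exemption: 267,700 zł ≤ 306,000 zł, so full 99,000 zł applies
  Base: 267,700 zł − 99,000 zł = 168,700 zł
  168,700 zł × 25% = 42,175 zł

Standard income tax:
  95,000 zł × 6% = 5,700 zł
  56,300 zł × 18% = 10,134 zł
  → 15,834 zł
  Less research credit 9,000 zł → 6,834 zł

Excess of supplementary minimum tax over standard income tax: 42,175 zł − 6,834 zł = 35,341 zł.

35,341 zł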